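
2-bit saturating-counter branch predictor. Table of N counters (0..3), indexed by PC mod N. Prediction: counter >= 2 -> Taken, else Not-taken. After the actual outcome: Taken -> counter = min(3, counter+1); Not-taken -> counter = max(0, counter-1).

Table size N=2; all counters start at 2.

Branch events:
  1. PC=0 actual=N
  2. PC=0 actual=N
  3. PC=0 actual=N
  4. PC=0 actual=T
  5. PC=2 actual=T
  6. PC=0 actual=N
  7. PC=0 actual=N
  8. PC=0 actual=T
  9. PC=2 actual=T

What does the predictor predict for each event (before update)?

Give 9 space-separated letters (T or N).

Answer: T N N N N T N N N

Derivation:
Ev 1: PC=0 idx=0 pred=T actual=N -> ctr[0]=1
Ev 2: PC=0 idx=0 pred=N actual=N -> ctr[0]=0
Ev 3: PC=0 idx=0 pred=N actual=N -> ctr[0]=0
Ev 4: PC=0 idx=0 pred=N actual=T -> ctr[0]=1
Ev 5: PC=2 idx=0 pred=N actual=T -> ctr[0]=2
Ev 6: PC=0 idx=0 pred=T actual=N -> ctr[0]=1
Ev 7: PC=0 idx=0 pred=N actual=N -> ctr[0]=0
Ev 8: PC=0 idx=0 pred=N actual=T -> ctr[0]=1
Ev 9: PC=2 idx=0 pred=N actual=T -> ctr[0]=2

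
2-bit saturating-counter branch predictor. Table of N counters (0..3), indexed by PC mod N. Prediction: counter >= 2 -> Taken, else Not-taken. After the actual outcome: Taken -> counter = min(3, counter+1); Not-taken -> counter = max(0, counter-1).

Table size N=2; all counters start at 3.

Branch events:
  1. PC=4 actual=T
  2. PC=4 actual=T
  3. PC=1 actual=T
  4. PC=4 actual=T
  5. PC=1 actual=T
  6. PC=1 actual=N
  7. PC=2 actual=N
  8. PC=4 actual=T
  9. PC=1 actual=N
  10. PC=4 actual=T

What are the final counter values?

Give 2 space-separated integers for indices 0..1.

Ev 1: PC=4 idx=0 pred=T actual=T -> ctr[0]=3
Ev 2: PC=4 idx=0 pred=T actual=T -> ctr[0]=3
Ev 3: PC=1 idx=1 pred=T actual=T -> ctr[1]=3
Ev 4: PC=4 idx=0 pred=T actual=T -> ctr[0]=3
Ev 5: PC=1 idx=1 pred=T actual=T -> ctr[1]=3
Ev 6: PC=1 idx=1 pred=T actual=N -> ctr[1]=2
Ev 7: PC=2 idx=0 pred=T actual=N -> ctr[0]=2
Ev 8: PC=4 idx=0 pred=T actual=T -> ctr[0]=3
Ev 9: PC=1 idx=1 pred=T actual=N -> ctr[1]=1
Ev 10: PC=4 idx=0 pred=T actual=T -> ctr[0]=3

Answer: 3 1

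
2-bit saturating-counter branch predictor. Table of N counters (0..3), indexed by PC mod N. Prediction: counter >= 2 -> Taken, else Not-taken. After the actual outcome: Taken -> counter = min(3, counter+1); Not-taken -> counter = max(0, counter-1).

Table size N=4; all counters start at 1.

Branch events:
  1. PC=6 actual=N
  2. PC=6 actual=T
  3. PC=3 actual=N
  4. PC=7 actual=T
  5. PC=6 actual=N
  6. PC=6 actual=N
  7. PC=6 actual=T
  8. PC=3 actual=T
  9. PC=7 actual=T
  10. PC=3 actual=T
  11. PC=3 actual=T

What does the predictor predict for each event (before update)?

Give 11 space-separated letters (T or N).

Ev 1: PC=6 idx=2 pred=N actual=N -> ctr[2]=0
Ev 2: PC=6 idx=2 pred=N actual=T -> ctr[2]=1
Ev 3: PC=3 idx=3 pred=N actual=N -> ctr[3]=0
Ev 4: PC=7 idx=3 pred=N actual=T -> ctr[3]=1
Ev 5: PC=6 idx=2 pred=N actual=N -> ctr[2]=0
Ev 6: PC=6 idx=2 pred=N actual=N -> ctr[2]=0
Ev 7: PC=6 idx=2 pred=N actual=T -> ctr[2]=1
Ev 8: PC=3 idx=3 pred=N actual=T -> ctr[3]=2
Ev 9: PC=7 idx=3 pred=T actual=T -> ctr[3]=3
Ev 10: PC=3 idx=3 pred=T actual=T -> ctr[3]=3
Ev 11: PC=3 idx=3 pred=T actual=T -> ctr[3]=3

Answer: N N N N N N N N T T T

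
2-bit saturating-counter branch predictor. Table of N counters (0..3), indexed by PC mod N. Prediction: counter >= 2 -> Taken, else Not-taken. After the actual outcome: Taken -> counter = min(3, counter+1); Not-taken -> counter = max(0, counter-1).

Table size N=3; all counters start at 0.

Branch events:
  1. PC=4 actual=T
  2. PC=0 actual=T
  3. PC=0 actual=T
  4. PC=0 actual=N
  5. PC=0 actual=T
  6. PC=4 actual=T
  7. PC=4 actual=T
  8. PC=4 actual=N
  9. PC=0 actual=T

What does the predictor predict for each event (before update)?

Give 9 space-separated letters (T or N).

Ev 1: PC=4 idx=1 pred=N actual=T -> ctr[1]=1
Ev 2: PC=0 idx=0 pred=N actual=T -> ctr[0]=1
Ev 3: PC=0 idx=0 pred=N actual=T -> ctr[0]=2
Ev 4: PC=0 idx=0 pred=T actual=N -> ctr[0]=1
Ev 5: PC=0 idx=0 pred=N actual=T -> ctr[0]=2
Ev 6: PC=4 idx=1 pred=N actual=T -> ctr[1]=2
Ev 7: PC=4 idx=1 pred=T actual=T -> ctr[1]=3
Ev 8: PC=4 idx=1 pred=T actual=N -> ctr[1]=2
Ev 9: PC=0 idx=0 pred=T actual=T -> ctr[0]=3

Answer: N N N T N N T T T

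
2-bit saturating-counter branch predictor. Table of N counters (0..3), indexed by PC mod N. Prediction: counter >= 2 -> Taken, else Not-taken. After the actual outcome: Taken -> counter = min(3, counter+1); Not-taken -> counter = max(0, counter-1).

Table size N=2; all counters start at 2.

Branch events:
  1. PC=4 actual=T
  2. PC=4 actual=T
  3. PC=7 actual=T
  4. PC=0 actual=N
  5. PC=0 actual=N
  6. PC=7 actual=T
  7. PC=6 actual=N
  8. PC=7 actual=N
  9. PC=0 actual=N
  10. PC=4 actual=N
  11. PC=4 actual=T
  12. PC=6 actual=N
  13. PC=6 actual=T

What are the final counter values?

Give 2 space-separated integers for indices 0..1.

Answer: 1 2

Derivation:
Ev 1: PC=4 idx=0 pred=T actual=T -> ctr[0]=3
Ev 2: PC=4 idx=0 pred=T actual=T -> ctr[0]=3
Ev 3: PC=7 idx=1 pred=T actual=T -> ctr[1]=3
Ev 4: PC=0 idx=0 pred=T actual=N -> ctr[0]=2
Ev 5: PC=0 idx=0 pred=T actual=N -> ctr[0]=1
Ev 6: PC=7 idx=1 pred=T actual=T -> ctr[1]=3
Ev 7: PC=6 idx=0 pred=N actual=N -> ctr[0]=0
Ev 8: PC=7 idx=1 pred=T actual=N -> ctr[1]=2
Ev 9: PC=0 idx=0 pred=N actual=N -> ctr[0]=0
Ev 10: PC=4 idx=0 pred=N actual=N -> ctr[0]=0
Ev 11: PC=4 idx=0 pred=N actual=T -> ctr[0]=1
Ev 12: PC=6 idx=0 pred=N actual=N -> ctr[0]=0
Ev 13: PC=6 idx=0 pred=N actual=T -> ctr[0]=1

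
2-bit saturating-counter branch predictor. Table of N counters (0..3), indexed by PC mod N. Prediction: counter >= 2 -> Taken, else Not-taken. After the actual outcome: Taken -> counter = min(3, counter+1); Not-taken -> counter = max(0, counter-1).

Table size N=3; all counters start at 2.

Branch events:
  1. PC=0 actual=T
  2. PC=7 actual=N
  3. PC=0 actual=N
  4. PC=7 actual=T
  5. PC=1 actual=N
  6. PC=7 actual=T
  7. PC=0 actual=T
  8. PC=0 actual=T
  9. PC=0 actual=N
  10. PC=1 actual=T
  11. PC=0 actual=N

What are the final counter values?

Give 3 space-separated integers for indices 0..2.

Answer: 1 3 2

Derivation:
Ev 1: PC=0 idx=0 pred=T actual=T -> ctr[0]=3
Ev 2: PC=7 idx=1 pred=T actual=N -> ctr[1]=1
Ev 3: PC=0 idx=0 pred=T actual=N -> ctr[0]=2
Ev 4: PC=7 idx=1 pred=N actual=T -> ctr[1]=2
Ev 5: PC=1 idx=1 pred=T actual=N -> ctr[1]=1
Ev 6: PC=7 idx=1 pred=N actual=T -> ctr[1]=2
Ev 7: PC=0 idx=0 pred=T actual=T -> ctr[0]=3
Ev 8: PC=0 idx=0 pred=T actual=T -> ctr[0]=3
Ev 9: PC=0 idx=0 pred=T actual=N -> ctr[0]=2
Ev 10: PC=1 idx=1 pred=T actual=T -> ctr[1]=3
Ev 11: PC=0 idx=0 pred=T actual=N -> ctr[0]=1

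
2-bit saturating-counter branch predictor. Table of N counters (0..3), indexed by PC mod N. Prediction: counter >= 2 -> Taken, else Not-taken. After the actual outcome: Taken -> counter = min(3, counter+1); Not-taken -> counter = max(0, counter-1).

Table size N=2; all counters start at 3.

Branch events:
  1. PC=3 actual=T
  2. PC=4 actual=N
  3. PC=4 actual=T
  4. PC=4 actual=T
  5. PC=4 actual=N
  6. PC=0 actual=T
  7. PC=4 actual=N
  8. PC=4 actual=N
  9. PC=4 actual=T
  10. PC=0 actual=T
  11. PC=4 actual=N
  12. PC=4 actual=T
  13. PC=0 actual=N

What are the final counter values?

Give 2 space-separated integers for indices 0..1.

Ev 1: PC=3 idx=1 pred=T actual=T -> ctr[1]=3
Ev 2: PC=4 idx=0 pred=T actual=N -> ctr[0]=2
Ev 3: PC=4 idx=0 pred=T actual=T -> ctr[0]=3
Ev 4: PC=4 idx=0 pred=T actual=T -> ctr[0]=3
Ev 5: PC=4 idx=0 pred=T actual=N -> ctr[0]=2
Ev 6: PC=0 idx=0 pred=T actual=T -> ctr[0]=3
Ev 7: PC=4 idx=0 pred=T actual=N -> ctr[0]=2
Ev 8: PC=4 idx=0 pred=T actual=N -> ctr[0]=1
Ev 9: PC=4 idx=0 pred=N actual=T -> ctr[0]=2
Ev 10: PC=0 idx=0 pred=T actual=T -> ctr[0]=3
Ev 11: PC=4 idx=0 pred=T actual=N -> ctr[0]=2
Ev 12: PC=4 idx=0 pred=T actual=T -> ctr[0]=3
Ev 13: PC=0 idx=0 pred=T actual=N -> ctr[0]=2

Answer: 2 3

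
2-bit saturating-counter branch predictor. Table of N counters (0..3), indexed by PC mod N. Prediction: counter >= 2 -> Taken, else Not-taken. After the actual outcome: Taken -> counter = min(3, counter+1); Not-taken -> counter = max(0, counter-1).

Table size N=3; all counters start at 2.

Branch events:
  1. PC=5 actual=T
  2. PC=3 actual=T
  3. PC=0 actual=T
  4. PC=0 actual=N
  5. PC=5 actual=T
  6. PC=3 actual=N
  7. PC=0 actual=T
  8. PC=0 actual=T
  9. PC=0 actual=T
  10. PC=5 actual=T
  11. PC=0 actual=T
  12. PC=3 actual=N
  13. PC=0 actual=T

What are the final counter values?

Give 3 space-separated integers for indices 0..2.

Ev 1: PC=5 idx=2 pred=T actual=T -> ctr[2]=3
Ev 2: PC=3 idx=0 pred=T actual=T -> ctr[0]=3
Ev 3: PC=0 idx=0 pred=T actual=T -> ctr[0]=3
Ev 4: PC=0 idx=0 pred=T actual=N -> ctr[0]=2
Ev 5: PC=5 idx=2 pred=T actual=T -> ctr[2]=3
Ev 6: PC=3 idx=0 pred=T actual=N -> ctr[0]=1
Ev 7: PC=0 idx=0 pred=N actual=T -> ctr[0]=2
Ev 8: PC=0 idx=0 pred=T actual=T -> ctr[0]=3
Ev 9: PC=0 idx=0 pred=T actual=T -> ctr[0]=3
Ev 10: PC=5 idx=2 pred=T actual=T -> ctr[2]=3
Ev 11: PC=0 idx=0 pred=T actual=T -> ctr[0]=3
Ev 12: PC=3 idx=0 pred=T actual=N -> ctr[0]=2
Ev 13: PC=0 idx=0 pred=T actual=T -> ctr[0]=3

Answer: 3 2 3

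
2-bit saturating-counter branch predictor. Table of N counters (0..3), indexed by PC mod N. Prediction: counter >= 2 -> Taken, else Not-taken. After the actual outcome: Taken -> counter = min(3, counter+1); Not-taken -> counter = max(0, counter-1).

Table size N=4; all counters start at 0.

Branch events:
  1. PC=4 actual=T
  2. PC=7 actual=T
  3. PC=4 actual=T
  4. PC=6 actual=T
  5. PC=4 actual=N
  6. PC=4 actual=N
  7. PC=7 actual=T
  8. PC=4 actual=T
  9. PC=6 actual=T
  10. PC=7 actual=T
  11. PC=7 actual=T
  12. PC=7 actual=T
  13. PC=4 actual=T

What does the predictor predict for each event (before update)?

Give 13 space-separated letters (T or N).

Ev 1: PC=4 idx=0 pred=N actual=T -> ctr[0]=1
Ev 2: PC=7 idx=3 pred=N actual=T -> ctr[3]=1
Ev 3: PC=4 idx=0 pred=N actual=T -> ctr[0]=2
Ev 4: PC=6 idx=2 pred=N actual=T -> ctr[2]=1
Ev 5: PC=4 idx=0 pred=T actual=N -> ctr[0]=1
Ev 6: PC=4 idx=0 pred=N actual=N -> ctr[0]=0
Ev 7: PC=7 idx=3 pred=N actual=T -> ctr[3]=2
Ev 8: PC=4 idx=0 pred=N actual=T -> ctr[0]=1
Ev 9: PC=6 idx=2 pred=N actual=T -> ctr[2]=2
Ev 10: PC=7 idx=3 pred=T actual=T -> ctr[3]=3
Ev 11: PC=7 idx=3 pred=T actual=T -> ctr[3]=3
Ev 12: PC=7 idx=3 pred=T actual=T -> ctr[3]=3
Ev 13: PC=4 idx=0 pred=N actual=T -> ctr[0]=2

Answer: N N N N T N N N N T T T N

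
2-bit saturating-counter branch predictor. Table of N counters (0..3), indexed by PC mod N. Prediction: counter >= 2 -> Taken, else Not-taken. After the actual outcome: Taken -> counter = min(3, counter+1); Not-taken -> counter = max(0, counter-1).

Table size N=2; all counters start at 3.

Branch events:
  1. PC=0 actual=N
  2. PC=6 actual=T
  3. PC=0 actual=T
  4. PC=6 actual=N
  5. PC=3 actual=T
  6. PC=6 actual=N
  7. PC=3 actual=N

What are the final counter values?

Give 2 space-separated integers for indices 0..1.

Ev 1: PC=0 idx=0 pred=T actual=N -> ctr[0]=2
Ev 2: PC=6 idx=0 pred=T actual=T -> ctr[0]=3
Ev 3: PC=0 idx=0 pred=T actual=T -> ctr[0]=3
Ev 4: PC=6 idx=0 pred=T actual=N -> ctr[0]=2
Ev 5: PC=3 idx=1 pred=T actual=T -> ctr[1]=3
Ev 6: PC=6 idx=0 pred=T actual=N -> ctr[0]=1
Ev 7: PC=3 idx=1 pred=T actual=N -> ctr[1]=2

Answer: 1 2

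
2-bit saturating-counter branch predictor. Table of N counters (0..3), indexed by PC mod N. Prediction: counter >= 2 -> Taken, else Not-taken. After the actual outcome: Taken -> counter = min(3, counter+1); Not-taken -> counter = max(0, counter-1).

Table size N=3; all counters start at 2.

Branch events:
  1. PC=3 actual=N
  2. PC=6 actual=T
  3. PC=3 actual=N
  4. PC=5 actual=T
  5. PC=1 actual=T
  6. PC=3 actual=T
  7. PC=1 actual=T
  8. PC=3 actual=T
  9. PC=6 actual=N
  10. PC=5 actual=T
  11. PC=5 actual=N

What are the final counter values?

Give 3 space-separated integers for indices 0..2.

Answer: 2 3 2

Derivation:
Ev 1: PC=3 idx=0 pred=T actual=N -> ctr[0]=1
Ev 2: PC=6 idx=0 pred=N actual=T -> ctr[0]=2
Ev 3: PC=3 idx=0 pred=T actual=N -> ctr[0]=1
Ev 4: PC=5 idx=2 pred=T actual=T -> ctr[2]=3
Ev 5: PC=1 idx=1 pred=T actual=T -> ctr[1]=3
Ev 6: PC=3 idx=0 pred=N actual=T -> ctr[0]=2
Ev 7: PC=1 idx=1 pred=T actual=T -> ctr[1]=3
Ev 8: PC=3 idx=0 pred=T actual=T -> ctr[0]=3
Ev 9: PC=6 idx=0 pred=T actual=N -> ctr[0]=2
Ev 10: PC=5 idx=2 pred=T actual=T -> ctr[2]=3
Ev 11: PC=5 idx=2 pred=T actual=N -> ctr[2]=2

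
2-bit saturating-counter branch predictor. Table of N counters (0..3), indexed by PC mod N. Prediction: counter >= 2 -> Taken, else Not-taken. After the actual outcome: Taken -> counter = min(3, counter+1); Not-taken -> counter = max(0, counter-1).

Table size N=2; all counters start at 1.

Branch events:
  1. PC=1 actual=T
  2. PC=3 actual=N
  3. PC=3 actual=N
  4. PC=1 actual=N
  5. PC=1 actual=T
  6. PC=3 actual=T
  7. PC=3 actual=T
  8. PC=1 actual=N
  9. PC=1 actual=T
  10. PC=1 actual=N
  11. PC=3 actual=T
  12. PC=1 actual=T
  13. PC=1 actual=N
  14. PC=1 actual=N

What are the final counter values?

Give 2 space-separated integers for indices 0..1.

Ev 1: PC=1 idx=1 pred=N actual=T -> ctr[1]=2
Ev 2: PC=3 idx=1 pred=T actual=N -> ctr[1]=1
Ev 3: PC=3 idx=1 pred=N actual=N -> ctr[1]=0
Ev 4: PC=1 idx=1 pred=N actual=N -> ctr[1]=0
Ev 5: PC=1 idx=1 pred=N actual=T -> ctr[1]=1
Ev 6: PC=3 idx=1 pred=N actual=T -> ctr[1]=2
Ev 7: PC=3 idx=1 pred=T actual=T -> ctr[1]=3
Ev 8: PC=1 idx=1 pred=T actual=N -> ctr[1]=2
Ev 9: PC=1 idx=1 pred=T actual=T -> ctr[1]=3
Ev 10: PC=1 idx=1 pred=T actual=N -> ctr[1]=2
Ev 11: PC=3 idx=1 pred=T actual=T -> ctr[1]=3
Ev 12: PC=1 idx=1 pred=T actual=T -> ctr[1]=3
Ev 13: PC=1 idx=1 pred=T actual=N -> ctr[1]=2
Ev 14: PC=1 idx=1 pred=T actual=N -> ctr[1]=1

Answer: 1 1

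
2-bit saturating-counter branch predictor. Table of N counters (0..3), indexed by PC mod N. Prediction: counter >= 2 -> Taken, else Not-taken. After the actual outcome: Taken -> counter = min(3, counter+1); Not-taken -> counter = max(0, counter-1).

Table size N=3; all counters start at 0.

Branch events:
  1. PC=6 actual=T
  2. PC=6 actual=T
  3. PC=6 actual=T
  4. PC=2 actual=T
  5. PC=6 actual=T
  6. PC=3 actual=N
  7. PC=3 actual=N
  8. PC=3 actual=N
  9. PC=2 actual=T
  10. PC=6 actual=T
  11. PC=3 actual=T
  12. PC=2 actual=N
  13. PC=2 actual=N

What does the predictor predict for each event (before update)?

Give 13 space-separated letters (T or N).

Ev 1: PC=6 idx=0 pred=N actual=T -> ctr[0]=1
Ev 2: PC=6 idx=0 pred=N actual=T -> ctr[0]=2
Ev 3: PC=6 idx=0 pred=T actual=T -> ctr[0]=3
Ev 4: PC=2 idx=2 pred=N actual=T -> ctr[2]=1
Ev 5: PC=6 idx=0 pred=T actual=T -> ctr[0]=3
Ev 6: PC=3 idx=0 pred=T actual=N -> ctr[0]=2
Ev 7: PC=3 idx=0 pred=T actual=N -> ctr[0]=1
Ev 8: PC=3 idx=0 pred=N actual=N -> ctr[0]=0
Ev 9: PC=2 idx=2 pred=N actual=T -> ctr[2]=2
Ev 10: PC=6 idx=0 pred=N actual=T -> ctr[0]=1
Ev 11: PC=3 idx=0 pred=N actual=T -> ctr[0]=2
Ev 12: PC=2 idx=2 pred=T actual=N -> ctr[2]=1
Ev 13: PC=2 idx=2 pred=N actual=N -> ctr[2]=0

Answer: N N T N T T T N N N N T N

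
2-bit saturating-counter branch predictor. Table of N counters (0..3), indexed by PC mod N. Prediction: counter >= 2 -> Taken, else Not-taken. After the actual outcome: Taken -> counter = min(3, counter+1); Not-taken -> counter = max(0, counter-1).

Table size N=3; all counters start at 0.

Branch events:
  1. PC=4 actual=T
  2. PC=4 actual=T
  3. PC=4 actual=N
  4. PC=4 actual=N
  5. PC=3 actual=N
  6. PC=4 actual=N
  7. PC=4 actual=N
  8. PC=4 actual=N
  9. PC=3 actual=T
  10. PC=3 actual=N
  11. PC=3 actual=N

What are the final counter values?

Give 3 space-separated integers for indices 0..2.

Answer: 0 0 0

Derivation:
Ev 1: PC=4 idx=1 pred=N actual=T -> ctr[1]=1
Ev 2: PC=4 idx=1 pred=N actual=T -> ctr[1]=2
Ev 3: PC=4 idx=1 pred=T actual=N -> ctr[1]=1
Ev 4: PC=4 idx=1 pred=N actual=N -> ctr[1]=0
Ev 5: PC=3 idx=0 pred=N actual=N -> ctr[0]=0
Ev 6: PC=4 idx=1 pred=N actual=N -> ctr[1]=0
Ev 7: PC=4 idx=1 pred=N actual=N -> ctr[1]=0
Ev 8: PC=4 idx=1 pred=N actual=N -> ctr[1]=0
Ev 9: PC=3 idx=0 pred=N actual=T -> ctr[0]=1
Ev 10: PC=3 idx=0 pred=N actual=N -> ctr[0]=0
Ev 11: PC=3 idx=0 pred=N actual=N -> ctr[0]=0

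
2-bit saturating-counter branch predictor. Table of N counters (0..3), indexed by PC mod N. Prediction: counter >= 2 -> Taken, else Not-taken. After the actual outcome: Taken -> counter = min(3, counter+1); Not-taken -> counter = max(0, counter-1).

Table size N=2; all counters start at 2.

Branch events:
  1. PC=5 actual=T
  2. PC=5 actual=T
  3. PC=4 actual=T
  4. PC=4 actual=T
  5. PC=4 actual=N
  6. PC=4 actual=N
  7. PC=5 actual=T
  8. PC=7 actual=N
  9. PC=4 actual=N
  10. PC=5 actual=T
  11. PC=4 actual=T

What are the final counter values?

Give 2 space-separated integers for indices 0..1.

Ev 1: PC=5 idx=1 pred=T actual=T -> ctr[1]=3
Ev 2: PC=5 idx=1 pred=T actual=T -> ctr[1]=3
Ev 3: PC=4 idx=0 pred=T actual=T -> ctr[0]=3
Ev 4: PC=4 idx=0 pred=T actual=T -> ctr[0]=3
Ev 5: PC=4 idx=0 pred=T actual=N -> ctr[0]=2
Ev 6: PC=4 idx=0 pred=T actual=N -> ctr[0]=1
Ev 7: PC=5 idx=1 pred=T actual=T -> ctr[1]=3
Ev 8: PC=7 idx=1 pred=T actual=N -> ctr[1]=2
Ev 9: PC=4 idx=0 pred=N actual=N -> ctr[0]=0
Ev 10: PC=5 idx=1 pred=T actual=T -> ctr[1]=3
Ev 11: PC=4 idx=0 pred=N actual=T -> ctr[0]=1

Answer: 1 3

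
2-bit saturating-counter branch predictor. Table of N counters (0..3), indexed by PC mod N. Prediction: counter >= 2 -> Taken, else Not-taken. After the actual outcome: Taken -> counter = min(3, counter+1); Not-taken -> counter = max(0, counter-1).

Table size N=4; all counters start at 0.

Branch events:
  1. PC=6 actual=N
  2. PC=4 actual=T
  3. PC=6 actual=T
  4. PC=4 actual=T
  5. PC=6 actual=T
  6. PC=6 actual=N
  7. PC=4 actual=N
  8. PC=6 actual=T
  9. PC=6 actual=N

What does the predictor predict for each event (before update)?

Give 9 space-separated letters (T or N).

Ev 1: PC=6 idx=2 pred=N actual=N -> ctr[2]=0
Ev 2: PC=4 idx=0 pred=N actual=T -> ctr[0]=1
Ev 3: PC=6 idx=2 pred=N actual=T -> ctr[2]=1
Ev 4: PC=4 idx=0 pred=N actual=T -> ctr[0]=2
Ev 5: PC=6 idx=2 pred=N actual=T -> ctr[2]=2
Ev 6: PC=6 idx=2 pred=T actual=N -> ctr[2]=1
Ev 7: PC=4 idx=0 pred=T actual=N -> ctr[0]=1
Ev 8: PC=6 idx=2 pred=N actual=T -> ctr[2]=2
Ev 9: PC=6 idx=2 pred=T actual=N -> ctr[2]=1

Answer: N N N N N T T N T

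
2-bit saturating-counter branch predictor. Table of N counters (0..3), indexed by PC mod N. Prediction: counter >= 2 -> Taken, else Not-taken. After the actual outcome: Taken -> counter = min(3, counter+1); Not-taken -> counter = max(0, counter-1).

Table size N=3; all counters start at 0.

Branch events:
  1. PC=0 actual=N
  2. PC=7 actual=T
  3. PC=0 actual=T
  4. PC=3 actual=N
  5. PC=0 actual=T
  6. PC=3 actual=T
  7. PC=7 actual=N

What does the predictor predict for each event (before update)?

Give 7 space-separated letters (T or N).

Ev 1: PC=0 idx=0 pred=N actual=N -> ctr[0]=0
Ev 2: PC=7 idx=1 pred=N actual=T -> ctr[1]=1
Ev 3: PC=0 idx=0 pred=N actual=T -> ctr[0]=1
Ev 4: PC=3 idx=0 pred=N actual=N -> ctr[0]=0
Ev 5: PC=0 idx=0 pred=N actual=T -> ctr[0]=1
Ev 6: PC=3 idx=0 pred=N actual=T -> ctr[0]=2
Ev 7: PC=7 idx=1 pred=N actual=N -> ctr[1]=0

Answer: N N N N N N N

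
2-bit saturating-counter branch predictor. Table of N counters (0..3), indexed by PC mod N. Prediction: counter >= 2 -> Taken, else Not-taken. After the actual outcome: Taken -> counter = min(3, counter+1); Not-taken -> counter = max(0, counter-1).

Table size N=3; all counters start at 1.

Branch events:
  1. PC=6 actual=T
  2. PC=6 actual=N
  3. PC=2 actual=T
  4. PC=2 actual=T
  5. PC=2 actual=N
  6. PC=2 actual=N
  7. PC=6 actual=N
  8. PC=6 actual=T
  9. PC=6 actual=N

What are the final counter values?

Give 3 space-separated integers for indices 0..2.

Answer: 0 1 1

Derivation:
Ev 1: PC=6 idx=0 pred=N actual=T -> ctr[0]=2
Ev 2: PC=6 idx=0 pred=T actual=N -> ctr[0]=1
Ev 3: PC=2 idx=2 pred=N actual=T -> ctr[2]=2
Ev 4: PC=2 idx=2 pred=T actual=T -> ctr[2]=3
Ev 5: PC=2 idx=2 pred=T actual=N -> ctr[2]=2
Ev 6: PC=2 idx=2 pred=T actual=N -> ctr[2]=1
Ev 7: PC=6 idx=0 pred=N actual=N -> ctr[0]=0
Ev 8: PC=6 idx=0 pred=N actual=T -> ctr[0]=1
Ev 9: PC=6 idx=0 pred=N actual=N -> ctr[0]=0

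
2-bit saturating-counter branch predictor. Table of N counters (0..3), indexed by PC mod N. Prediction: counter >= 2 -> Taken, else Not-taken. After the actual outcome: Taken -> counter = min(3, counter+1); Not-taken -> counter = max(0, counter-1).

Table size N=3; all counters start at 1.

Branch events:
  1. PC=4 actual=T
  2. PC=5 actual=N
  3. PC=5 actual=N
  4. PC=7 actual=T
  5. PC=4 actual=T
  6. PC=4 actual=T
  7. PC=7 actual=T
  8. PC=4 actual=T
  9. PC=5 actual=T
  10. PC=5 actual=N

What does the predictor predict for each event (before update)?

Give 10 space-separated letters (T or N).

Answer: N N N T T T T T N N

Derivation:
Ev 1: PC=4 idx=1 pred=N actual=T -> ctr[1]=2
Ev 2: PC=5 idx=2 pred=N actual=N -> ctr[2]=0
Ev 3: PC=5 idx=2 pred=N actual=N -> ctr[2]=0
Ev 4: PC=7 idx=1 pred=T actual=T -> ctr[1]=3
Ev 5: PC=4 idx=1 pred=T actual=T -> ctr[1]=3
Ev 6: PC=4 idx=1 pred=T actual=T -> ctr[1]=3
Ev 7: PC=7 idx=1 pred=T actual=T -> ctr[1]=3
Ev 8: PC=4 idx=1 pred=T actual=T -> ctr[1]=3
Ev 9: PC=5 idx=2 pred=N actual=T -> ctr[2]=1
Ev 10: PC=5 idx=2 pred=N actual=N -> ctr[2]=0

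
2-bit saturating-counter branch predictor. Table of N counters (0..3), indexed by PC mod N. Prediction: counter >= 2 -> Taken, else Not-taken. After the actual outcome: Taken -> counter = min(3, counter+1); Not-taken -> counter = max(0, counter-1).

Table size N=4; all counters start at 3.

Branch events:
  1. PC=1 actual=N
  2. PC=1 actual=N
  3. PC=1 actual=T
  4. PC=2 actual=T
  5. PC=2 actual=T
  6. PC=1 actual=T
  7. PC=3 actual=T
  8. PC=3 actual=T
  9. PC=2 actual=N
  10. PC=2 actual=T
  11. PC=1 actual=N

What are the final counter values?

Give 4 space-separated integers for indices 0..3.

Answer: 3 2 3 3

Derivation:
Ev 1: PC=1 idx=1 pred=T actual=N -> ctr[1]=2
Ev 2: PC=1 idx=1 pred=T actual=N -> ctr[1]=1
Ev 3: PC=1 idx=1 pred=N actual=T -> ctr[1]=2
Ev 4: PC=2 idx=2 pred=T actual=T -> ctr[2]=3
Ev 5: PC=2 idx=2 pred=T actual=T -> ctr[2]=3
Ev 6: PC=1 idx=1 pred=T actual=T -> ctr[1]=3
Ev 7: PC=3 idx=3 pred=T actual=T -> ctr[3]=3
Ev 8: PC=3 idx=3 pred=T actual=T -> ctr[3]=3
Ev 9: PC=2 idx=2 pred=T actual=N -> ctr[2]=2
Ev 10: PC=2 idx=2 pred=T actual=T -> ctr[2]=3
Ev 11: PC=1 idx=1 pred=T actual=N -> ctr[1]=2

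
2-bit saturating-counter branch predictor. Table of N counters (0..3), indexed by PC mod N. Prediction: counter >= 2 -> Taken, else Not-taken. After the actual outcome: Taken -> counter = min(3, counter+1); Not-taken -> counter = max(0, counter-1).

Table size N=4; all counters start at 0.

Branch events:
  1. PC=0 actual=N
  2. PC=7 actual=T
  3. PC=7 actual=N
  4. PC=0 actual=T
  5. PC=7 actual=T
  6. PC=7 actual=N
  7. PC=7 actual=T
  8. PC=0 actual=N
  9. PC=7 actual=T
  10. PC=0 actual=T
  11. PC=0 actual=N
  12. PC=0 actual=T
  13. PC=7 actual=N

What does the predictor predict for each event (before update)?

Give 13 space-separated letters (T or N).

Answer: N N N N N N N N N N N N T

Derivation:
Ev 1: PC=0 idx=0 pred=N actual=N -> ctr[0]=0
Ev 2: PC=7 idx=3 pred=N actual=T -> ctr[3]=1
Ev 3: PC=7 idx=3 pred=N actual=N -> ctr[3]=0
Ev 4: PC=0 idx=0 pred=N actual=T -> ctr[0]=1
Ev 5: PC=7 idx=3 pred=N actual=T -> ctr[3]=1
Ev 6: PC=7 idx=3 pred=N actual=N -> ctr[3]=0
Ev 7: PC=7 idx=3 pred=N actual=T -> ctr[3]=1
Ev 8: PC=0 idx=0 pred=N actual=N -> ctr[0]=0
Ev 9: PC=7 idx=3 pred=N actual=T -> ctr[3]=2
Ev 10: PC=0 idx=0 pred=N actual=T -> ctr[0]=1
Ev 11: PC=0 idx=0 pred=N actual=N -> ctr[0]=0
Ev 12: PC=0 idx=0 pred=N actual=T -> ctr[0]=1
Ev 13: PC=7 idx=3 pred=T actual=N -> ctr[3]=1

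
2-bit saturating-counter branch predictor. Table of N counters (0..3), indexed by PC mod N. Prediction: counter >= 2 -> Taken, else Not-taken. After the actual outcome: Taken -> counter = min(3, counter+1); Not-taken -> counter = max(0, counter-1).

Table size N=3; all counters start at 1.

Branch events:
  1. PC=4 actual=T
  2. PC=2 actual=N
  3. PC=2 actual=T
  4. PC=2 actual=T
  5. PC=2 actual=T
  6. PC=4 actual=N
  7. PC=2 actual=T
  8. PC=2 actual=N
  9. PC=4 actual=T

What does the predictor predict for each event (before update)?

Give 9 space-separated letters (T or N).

Ev 1: PC=4 idx=1 pred=N actual=T -> ctr[1]=2
Ev 2: PC=2 idx=2 pred=N actual=N -> ctr[2]=0
Ev 3: PC=2 idx=2 pred=N actual=T -> ctr[2]=1
Ev 4: PC=2 idx=2 pred=N actual=T -> ctr[2]=2
Ev 5: PC=2 idx=2 pred=T actual=T -> ctr[2]=3
Ev 6: PC=4 idx=1 pred=T actual=N -> ctr[1]=1
Ev 7: PC=2 idx=2 pred=T actual=T -> ctr[2]=3
Ev 8: PC=2 idx=2 pred=T actual=N -> ctr[2]=2
Ev 9: PC=4 idx=1 pred=N actual=T -> ctr[1]=2

Answer: N N N N T T T T N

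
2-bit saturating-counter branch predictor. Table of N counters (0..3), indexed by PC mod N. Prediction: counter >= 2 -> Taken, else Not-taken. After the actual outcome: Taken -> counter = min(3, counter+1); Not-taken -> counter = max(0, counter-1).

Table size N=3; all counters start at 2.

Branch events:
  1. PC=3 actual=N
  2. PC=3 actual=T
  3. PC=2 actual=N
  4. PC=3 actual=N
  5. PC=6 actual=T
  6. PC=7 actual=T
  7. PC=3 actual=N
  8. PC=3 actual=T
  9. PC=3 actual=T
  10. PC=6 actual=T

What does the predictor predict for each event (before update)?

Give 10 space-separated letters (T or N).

Ev 1: PC=3 idx=0 pred=T actual=N -> ctr[0]=1
Ev 2: PC=3 idx=0 pred=N actual=T -> ctr[0]=2
Ev 3: PC=2 idx=2 pred=T actual=N -> ctr[2]=1
Ev 4: PC=3 idx=0 pred=T actual=N -> ctr[0]=1
Ev 5: PC=6 idx=0 pred=N actual=T -> ctr[0]=2
Ev 6: PC=7 idx=1 pred=T actual=T -> ctr[1]=3
Ev 7: PC=3 idx=0 pred=T actual=N -> ctr[0]=1
Ev 8: PC=3 idx=0 pred=N actual=T -> ctr[0]=2
Ev 9: PC=3 idx=0 pred=T actual=T -> ctr[0]=3
Ev 10: PC=6 idx=0 pred=T actual=T -> ctr[0]=3

Answer: T N T T N T T N T T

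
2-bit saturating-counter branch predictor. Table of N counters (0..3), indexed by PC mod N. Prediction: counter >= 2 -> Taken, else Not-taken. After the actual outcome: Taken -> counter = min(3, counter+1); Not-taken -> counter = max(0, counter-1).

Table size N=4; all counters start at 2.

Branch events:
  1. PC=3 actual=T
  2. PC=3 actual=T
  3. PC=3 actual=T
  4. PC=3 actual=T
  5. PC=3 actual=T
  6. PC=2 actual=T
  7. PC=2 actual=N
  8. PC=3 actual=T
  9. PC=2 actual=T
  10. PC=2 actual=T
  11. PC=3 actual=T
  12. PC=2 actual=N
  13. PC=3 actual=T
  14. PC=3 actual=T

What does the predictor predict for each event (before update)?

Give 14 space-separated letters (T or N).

Ev 1: PC=3 idx=3 pred=T actual=T -> ctr[3]=3
Ev 2: PC=3 idx=3 pred=T actual=T -> ctr[3]=3
Ev 3: PC=3 idx=3 pred=T actual=T -> ctr[3]=3
Ev 4: PC=3 idx=3 pred=T actual=T -> ctr[3]=3
Ev 5: PC=3 idx=3 pred=T actual=T -> ctr[3]=3
Ev 6: PC=2 idx=2 pred=T actual=T -> ctr[2]=3
Ev 7: PC=2 idx=2 pred=T actual=N -> ctr[2]=2
Ev 8: PC=3 idx=3 pred=T actual=T -> ctr[3]=3
Ev 9: PC=2 idx=2 pred=T actual=T -> ctr[2]=3
Ev 10: PC=2 idx=2 pred=T actual=T -> ctr[2]=3
Ev 11: PC=3 idx=3 pred=T actual=T -> ctr[3]=3
Ev 12: PC=2 idx=2 pred=T actual=N -> ctr[2]=2
Ev 13: PC=3 idx=3 pred=T actual=T -> ctr[3]=3
Ev 14: PC=3 idx=3 pred=T actual=T -> ctr[3]=3

Answer: T T T T T T T T T T T T T T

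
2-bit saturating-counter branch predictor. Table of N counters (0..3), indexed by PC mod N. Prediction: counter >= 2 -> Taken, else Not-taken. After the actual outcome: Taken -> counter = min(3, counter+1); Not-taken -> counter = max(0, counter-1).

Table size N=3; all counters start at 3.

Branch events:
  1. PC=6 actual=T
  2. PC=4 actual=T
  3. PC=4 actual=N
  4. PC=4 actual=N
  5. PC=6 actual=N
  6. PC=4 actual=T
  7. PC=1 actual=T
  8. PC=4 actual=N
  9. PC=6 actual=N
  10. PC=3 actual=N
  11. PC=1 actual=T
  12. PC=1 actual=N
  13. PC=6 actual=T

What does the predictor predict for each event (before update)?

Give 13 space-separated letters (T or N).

Ev 1: PC=6 idx=0 pred=T actual=T -> ctr[0]=3
Ev 2: PC=4 idx=1 pred=T actual=T -> ctr[1]=3
Ev 3: PC=4 idx=1 pred=T actual=N -> ctr[1]=2
Ev 4: PC=4 idx=1 pred=T actual=N -> ctr[1]=1
Ev 5: PC=6 idx=0 pred=T actual=N -> ctr[0]=2
Ev 6: PC=4 idx=1 pred=N actual=T -> ctr[1]=2
Ev 7: PC=1 idx=1 pred=T actual=T -> ctr[1]=3
Ev 8: PC=4 idx=1 pred=T actual=N -> ctr[1]=2
Ev 9: PC=6 idx=0 pred=T actual=N -> ctr[0]=1
Ev 10: PC=3 idx=0 pred=N actual=N -> ctr[0]=0
Ev 11: PC=1 idx=1 pred=T actual=T -> ctr[1]=3
Ev 12: PC=1 idx=1 pred=T actual=N -> ctr[1]=2
Ev 13: PC=6 idx=0 pred=N actual=T -> ctr[0]=1

Answer: T T T T T N T T T N T T N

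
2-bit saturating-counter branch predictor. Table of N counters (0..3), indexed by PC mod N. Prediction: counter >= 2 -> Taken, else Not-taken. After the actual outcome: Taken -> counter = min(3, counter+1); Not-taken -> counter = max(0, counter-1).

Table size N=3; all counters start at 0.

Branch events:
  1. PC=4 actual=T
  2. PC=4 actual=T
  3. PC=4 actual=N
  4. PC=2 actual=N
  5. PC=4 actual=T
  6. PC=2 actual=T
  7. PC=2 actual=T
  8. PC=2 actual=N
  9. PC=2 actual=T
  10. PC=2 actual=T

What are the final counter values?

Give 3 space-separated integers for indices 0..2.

Answer: 0 2 3

Derivation:
Ev 1: PC=4 idx=1 pred=N actual=T -> ctr[1]=1
Ev 2: PC=4 idx=1 pred=N actual=T -> ctr[1]=2
Ev 3: PC=4 idx=1 pred=T actual=N -> ctr[1]=1
Ev 4: PC=2 idx=2 pred=N actual=N -> ctr[2]=0
Ev 5: PC=4 idx=1 pred=N actual=T -> ctr[1]=2
Ev 6: PC=2 idx=2 pred=N actual=T -> ctr[2]=1
Ev 7: PC=2 idx=2 pred=N actual=T -> ctr[2]=2
Ev 8: PC=2 idx=2 pred=T actual=N -> ctr[2]=1
Ev 9: PC=2 idx=2 pred=N actual=T -> ctr[2]=2
Ev 10: PC=2 idx=2 pred=T actual=T -> ctr[2]=3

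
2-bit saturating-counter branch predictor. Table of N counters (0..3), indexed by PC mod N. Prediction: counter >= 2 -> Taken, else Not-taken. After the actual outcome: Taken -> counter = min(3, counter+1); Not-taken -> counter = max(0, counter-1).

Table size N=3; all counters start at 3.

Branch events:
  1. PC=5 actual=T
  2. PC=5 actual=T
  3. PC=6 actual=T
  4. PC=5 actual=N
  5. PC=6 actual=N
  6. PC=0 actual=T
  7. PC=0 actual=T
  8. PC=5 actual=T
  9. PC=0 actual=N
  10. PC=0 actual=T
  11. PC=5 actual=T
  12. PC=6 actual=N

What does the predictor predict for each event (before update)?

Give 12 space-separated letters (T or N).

Ev 1: PC=5 idx=2 pred=T actual=T -> ctr[2]=3
Ev 2: PC=5 idx=2 pred=T actual=T -> ctr[2]=3
Ev 3: PC=6 idx=0 pred=T actual=T -> ctr[0]=3
Ev 4: PC=5 idx=2 pred=T actual=N -> ctr[2]=2
Ev 5: PC=6 idx=0 pred=T actual=N -> ctr[0]=2
Ev 6: PC=0 idx=0 pred=T actual=T -> ctr[0]=3
Ev 7: PC=0 idx=0 pred=T actual=T -> ctr[0]=3
Ev 8: PC=5 idx=2 pred=T actual=T -> ctr[2]=3
Ev 9: PC=0 idx=0 pred=T actual=N -> ctr[0]=2
Ev 10: PC=0 idx=0 pred=T actual=T -> ctr[0]=3
Ev 11: PC=5 idx=2 pred=T actual=T -> ctr[2]=3
Ev 12: PC=6 idx=0 pred=T actual=N -> ctr[0]=2

Answer: T T T T T T T T T T T T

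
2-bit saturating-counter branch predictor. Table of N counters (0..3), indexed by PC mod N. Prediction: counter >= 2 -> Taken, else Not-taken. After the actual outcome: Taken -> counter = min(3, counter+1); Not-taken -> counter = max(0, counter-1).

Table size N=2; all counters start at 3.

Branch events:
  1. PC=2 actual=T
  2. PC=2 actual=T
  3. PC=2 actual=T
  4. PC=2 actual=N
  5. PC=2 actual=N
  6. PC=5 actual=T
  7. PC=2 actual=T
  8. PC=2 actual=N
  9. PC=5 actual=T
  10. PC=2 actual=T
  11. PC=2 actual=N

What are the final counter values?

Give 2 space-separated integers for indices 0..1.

Ev 1: PC=2 idx=0 pred=T actual=T -> ctr[0]=3
Ev 2: PC=2 idx=0 pred=T actual=T -> ctr[0]=3
Ev 3: PC=2 idx=0 pred=T actual=T -> ctr[0]=3
Ev 4: PC=2 idx=0 pred=T actual=N -> ctr[0]=2
Ev 5: PC=2 idx=0 pred=T actual=N -> ctr[0]=1
Ev 6: PC=5 idx=1 pred=T actual=T -> ctr[1]=3
Ev 7: PC=2 idx=0 pred=N actual=T -> ctr[0]=2
Ev 8: PC=2 idx=0 pred=T actual=N -> ctr[0]=1
Ev 9: PC=5 idx=1 pred=T actual=T -> ctr[1]=3
Ev 10: PC=2 idx=0 pred=N actual=T -> ctr[0]=2
Ev 11: PC=2 idx=0 pred=T actual=N -> ctr[0]=1

Answer: 1 3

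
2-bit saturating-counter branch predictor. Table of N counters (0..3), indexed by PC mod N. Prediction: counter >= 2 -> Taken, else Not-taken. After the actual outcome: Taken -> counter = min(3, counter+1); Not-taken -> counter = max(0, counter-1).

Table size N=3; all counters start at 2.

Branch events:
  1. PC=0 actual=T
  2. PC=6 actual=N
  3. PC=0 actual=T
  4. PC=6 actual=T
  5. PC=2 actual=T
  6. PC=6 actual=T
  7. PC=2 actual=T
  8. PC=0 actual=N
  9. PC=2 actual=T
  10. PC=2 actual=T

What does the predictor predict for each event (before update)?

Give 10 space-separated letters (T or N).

Ev 1: PC=0 idx=0 pred=T actual=T -> ctr[0]=3
Ev 2: PC=6 idx=0 pred=T actual=N -> ctr[0]=2
Ev 3: PC=0 idx=0 pred=T actual=T -> ctr[0]=3
Ev 4: PC=6 idx=0 pred=T actual=T -> ctr[0]=3
Ev 5: PC=2 idx=2 pred=T actual=T -> ctr[2]=3
Ev 6: PC=6 idx=0 pred=T actual=T -> ctr[0]=3
Ev 7: PC=2 idx=2 pred=T actual=T -> ctr[2]=3
Ev 8: PC=0 idx=0 pred=T actual=N -> ctr[0]=2
Ev 9: PC=2 idx=2 pred=T actual=T -> ctr[2]=3
Ev 10: PC=2 idx=2 pred=T actual=T -> ctr[2]=3

Answer: T T T T T T T T T T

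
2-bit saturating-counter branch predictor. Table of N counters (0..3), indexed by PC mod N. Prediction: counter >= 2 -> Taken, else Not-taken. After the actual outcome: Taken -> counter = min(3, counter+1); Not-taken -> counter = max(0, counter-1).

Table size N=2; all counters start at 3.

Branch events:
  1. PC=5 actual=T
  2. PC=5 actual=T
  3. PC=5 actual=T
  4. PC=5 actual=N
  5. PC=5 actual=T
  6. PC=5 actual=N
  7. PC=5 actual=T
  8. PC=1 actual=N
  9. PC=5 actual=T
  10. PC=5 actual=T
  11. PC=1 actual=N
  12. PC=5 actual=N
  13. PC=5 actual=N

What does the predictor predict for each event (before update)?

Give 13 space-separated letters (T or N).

Answer: T T T T T T T T T T T T N

Derivation:
Ev 1: PC=5 idx=1 pred=T actual=T -> ctr[1]=3
Ev 2: PC=5 idx=1 pred=T actual=T -> ctr[1]=3
Ev 3: PC=5 idx=1 pred=T actual=T -> ctr[1]=3
Ev 4: PC=5 idx=1 pred=T actual=N -> ctr[1]=2
Ev 5: PC=5 idx=1 pred=T actual=T -> ctr[1]=3
Ev 6: PC=5 idx=1 pred=T actual=N -> ctr[1]=2
Ev 7: PC=5 idx=1 pred=T actual=T -> ctr[1]=3
Ev 8: PC=1 idx=1 pred=T actual=N -> ctr[1]=2
Ev 9: PC=5 idx=1 pred=T actual=T -> ctr[1]=3
Ev 10: PC=5 idx=1 pred=T actual=T -> ctr[1]=3
Ev 11: PC=1 idx=1 pred=T actual=N -> ctr[1]=2
Ev 12: PC=5 idx=1 pred=T actual=N -> ctr[1]=1
Ev 13: PC=5 idx=1 pred=N actual=N -> ctr[1]=0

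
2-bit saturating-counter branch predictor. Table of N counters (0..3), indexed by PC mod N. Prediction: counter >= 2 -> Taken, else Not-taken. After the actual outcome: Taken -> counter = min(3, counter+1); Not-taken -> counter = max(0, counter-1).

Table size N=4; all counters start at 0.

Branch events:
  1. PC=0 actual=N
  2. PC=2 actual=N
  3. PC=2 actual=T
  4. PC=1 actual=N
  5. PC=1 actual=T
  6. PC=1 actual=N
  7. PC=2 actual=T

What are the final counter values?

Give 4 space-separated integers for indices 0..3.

Answer: 0 0 2 0

Derivation:
Ev 1: PC=0 idx=0 pred=N actual=N -> ctr[0]=0
Ev 2: PC=2 idx=2 pred=N actual=N -> ctr[2]=0
Ev 3: PC=2 idx=2 pred=N actual=T -> ctr[2]=1
Ev 4: PC=1 idx=1 pred=N actual=N -> ctr[1]=0
Ev 5: PC=1 idx=1 pred=N actual=T -> ctr[1]=1
Ev 6: PC=1 idx=1 pred=N actual=N -> ctr[1]=0
Ev 7: PC=2 idx=2 pred=N actual=T -> ctr[2]=2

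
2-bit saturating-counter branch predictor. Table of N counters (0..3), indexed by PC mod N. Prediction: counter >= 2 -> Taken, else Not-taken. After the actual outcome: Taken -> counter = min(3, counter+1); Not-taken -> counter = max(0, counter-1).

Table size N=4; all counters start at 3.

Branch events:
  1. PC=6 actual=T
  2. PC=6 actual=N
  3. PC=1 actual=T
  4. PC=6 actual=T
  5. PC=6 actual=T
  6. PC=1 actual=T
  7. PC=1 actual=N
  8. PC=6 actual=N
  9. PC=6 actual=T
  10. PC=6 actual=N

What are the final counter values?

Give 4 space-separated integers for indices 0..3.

Answer: 3 2 2 3

Derivation:
Ev 1: PC=6 idx=2 pred=T actual=T -> ctr[2]=3
Ev 2: PC=6 idx=2 pred=T actual=N -> ctr[2]=2
Ev 3: PC=1 idx=1 pred=T actual=T -> ctr[1]=3
Ev 4: PC=6 idx=2 pred=T actual=T -> ctr[2]=3
Ev 5: PC=6 idx=2 pred=T actual=T -> ctr[2]=3
Ev 6: PC=1 idx=1 pred=T actual=T -> ctr[1]=3
Ev 7: PC=1 idx=1 pred=T actual=N -> ctr[1]=2
Ev 8: PC=6 idx=2 pred=T actual=N -> ctr[2]=2
Ev 9: PC=6 idx=2 pred=T actual=T -> ctr[2]=3
Ev 10: PC=6 idx=2 pred=T actual=N -> ctr[2]=2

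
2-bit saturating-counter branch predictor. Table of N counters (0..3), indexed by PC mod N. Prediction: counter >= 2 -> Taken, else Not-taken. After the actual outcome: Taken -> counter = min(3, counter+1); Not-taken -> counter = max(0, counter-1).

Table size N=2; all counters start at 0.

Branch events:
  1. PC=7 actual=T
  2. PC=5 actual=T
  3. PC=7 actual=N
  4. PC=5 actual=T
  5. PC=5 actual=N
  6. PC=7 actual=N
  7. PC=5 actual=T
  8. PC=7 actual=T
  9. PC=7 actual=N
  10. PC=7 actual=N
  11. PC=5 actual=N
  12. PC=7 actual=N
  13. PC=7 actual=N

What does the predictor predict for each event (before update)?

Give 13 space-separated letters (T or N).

Answer: N N T N T N N N T N N N N

Derivation:
Ev 1: PC=7 idx=1 pred=N actual=T -> ctr[1]=1
Ev 2: PC=5 idx=1 pred=N actual=T -> ctr[1]=2
Ev 3: PC=7 idx=1 pred=T actual=N -> ctr[1]=1
Ev 4: PC=5 idx=1 pred=N actual=T -> ctr[1]=2
Ev 5: PC=5 idx=1 pred=T actual=N -> ctr[1]=1
Ev 6: PC=7 idx=1 pred=N actual=N -> ctr[1]=0
Ev 7: PC=5 idx=1 pred=N actual=T -> ctr[1]=1
Ev 8: PC=7 idx=1 pred=N actual=T -> ctr[1]=2
Ev 9: PC=7 idx=1 pred=T actual=N -> ctr[1]=1
Ev 10: PC=7 idx=1 pred=N actual=N -> ctr[1]=0
Ev 11: PC=5 idx=1 pred=N actual=N -> ctr[1]=0
Ev 12: PC=7 idx=1 pred=N actual=N -> ctr[1]=0
Ev 13: PC=7 idx=1 pred=N actual=N -> ctr[1]=0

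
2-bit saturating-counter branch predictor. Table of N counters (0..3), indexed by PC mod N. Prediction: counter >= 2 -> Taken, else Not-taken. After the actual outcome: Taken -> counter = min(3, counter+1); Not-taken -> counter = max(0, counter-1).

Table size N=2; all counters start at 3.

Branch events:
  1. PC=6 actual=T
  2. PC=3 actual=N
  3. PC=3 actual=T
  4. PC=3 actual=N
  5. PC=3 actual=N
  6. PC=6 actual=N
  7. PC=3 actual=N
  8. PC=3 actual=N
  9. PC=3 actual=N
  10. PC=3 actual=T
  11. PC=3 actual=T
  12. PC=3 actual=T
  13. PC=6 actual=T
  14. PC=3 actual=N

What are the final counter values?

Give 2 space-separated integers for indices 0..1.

Ev 1: PC=6 idx=0 pred=T actual=T -> ctr[0]=3
Ev 2: PC=3 idx=1 pred=T actual=N -> ctr[1]=2
Ev 3: PC=3 idx=1 pred=T actual=T -> ctr[1]=3
Ev 4: PC=3 idx=1 pred=T actual=N -> ctr[1]=2
Ev 5: PC=3 idx=1 pred=T actual=N -> ctr[1]=1
Ev 6: PC=6 idx=0 pred=T actual=N -> ctr[0]=2
Ev 7: PC=3 idx=1 pred=N actual=N -> ctr[1]=0
Ev 8: PC=3 idx=1 pred=N actual=N -> ctr[1]=0
Ev 9: PC=3 idx=1 pred=N actual=N -> ctr[1]=0
Ev 10: PC=3 idx=1 pred=N actual=T -> ctr[1]=1
Ev 11: PC=3 idx=1 pred=N actual=T -> ctr[1]=2
Ev 12: PC=3 idx=1 pred=T actual=T -> ctr[1]=3
Ev 13: PC=6 idx=0 pred=T actual=T -> ctr[0]=3
Ev 14: PC=3 idx=1 pred=T actual=N -> ctr[1]=2

Answer: 3 2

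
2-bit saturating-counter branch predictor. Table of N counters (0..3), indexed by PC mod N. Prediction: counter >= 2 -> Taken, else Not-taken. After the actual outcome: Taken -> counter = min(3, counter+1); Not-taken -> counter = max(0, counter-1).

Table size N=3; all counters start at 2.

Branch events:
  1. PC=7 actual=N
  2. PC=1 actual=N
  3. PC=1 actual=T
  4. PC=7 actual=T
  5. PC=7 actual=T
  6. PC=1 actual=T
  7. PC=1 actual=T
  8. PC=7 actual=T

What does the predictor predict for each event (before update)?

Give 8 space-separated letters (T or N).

Answer: T N N N T T T T

Derivation:
Ev 1: PC=7 idx=1 pred=T actual=N -> ctr[1]=1
Ev 2: PC=1 idx=1 pred=N actual=N -> ctr[1]=0
Ev 3: PC=1 idx=1 pred=N actual=T -> ctr[1]=1
Ev 4: PC=7 idx=1 pred=N actual=T -> ctr[1]=2
Ev 5: PC=7 idx=1 pred=T actual=T -> ctr[1]=3
Ev 6: PC=1 idx=1 pred=T actual=T -> ctr[1]=3
Ev 7: PC=1 idx=1 pred=T actual=T -> ctr[1]=3
Ev 8: PC=7 idx=1 pred=T actual=T -> ctr[1]=3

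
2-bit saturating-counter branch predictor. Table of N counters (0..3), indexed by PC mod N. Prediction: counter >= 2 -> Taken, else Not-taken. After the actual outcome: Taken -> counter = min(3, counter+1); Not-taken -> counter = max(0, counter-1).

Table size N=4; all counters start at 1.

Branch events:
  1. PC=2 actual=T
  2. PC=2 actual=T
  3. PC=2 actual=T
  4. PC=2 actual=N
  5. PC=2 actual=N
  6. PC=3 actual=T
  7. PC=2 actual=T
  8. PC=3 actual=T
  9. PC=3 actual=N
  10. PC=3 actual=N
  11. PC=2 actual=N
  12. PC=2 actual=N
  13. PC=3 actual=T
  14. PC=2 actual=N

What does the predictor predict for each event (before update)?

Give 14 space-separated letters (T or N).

Answer: N T T T T N N T T T T N N N

Derivation:
Ev 1: PC=2 idx=2 pred=N actual=T -> ctr[2]=2
Ev 2: PC=2 idx=2 pred=T actual=T -> ctr[2]=3
Ev 3: PC=2 idx=2 pred=T actual=T -> ctr[2]=3
Ev 4: PC=2 idx=2 pred=T actual=N -> ctr[2]=2
Ev 5: PC=2 idx=2 pred=T actual=N -> ctr[2]=1
Ev 6: PC=3 idx=3 pred=N actual=T -> ctr[3]=2
Ev 7: PC=2 idx=2 pred=N actual=T -> ctr[2]=2
Ev 8: PC=3 idx=3 pred=T actual=T -> ctr[3]=3
Ev 9: PC=3 idx=3 pred=T actual=N -> ctr[3]=2
Ev 10: PC=3 idx=3 pred=T actual=N -> ctr[3]=1
Ev 11: PC=2 idx=2 pred=T actual=N -> ctr[2]=1
Ev 12: PC=2 idx=2 pred=N actual=N -> ctr[2]=0
Ev 13: PC=3 idx=3 pred=N actual=T -> ctr[3]=2
Ev 14: PC=2 idx=2 pred=N actual=N -> ctr[2]=0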